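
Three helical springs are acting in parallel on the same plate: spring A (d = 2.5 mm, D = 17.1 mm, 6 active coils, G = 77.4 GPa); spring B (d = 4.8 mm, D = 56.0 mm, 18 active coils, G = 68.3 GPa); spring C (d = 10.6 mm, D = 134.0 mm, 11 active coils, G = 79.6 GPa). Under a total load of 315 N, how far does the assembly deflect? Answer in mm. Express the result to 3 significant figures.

k_A = Gd⁴/(8D³N_a) = (77.4×10³)(2.5⁴)/(8·17.1³·6) = 12.597 N/mm
k_B = Gd⁴/(8D³N_a) = (68.3×10³)(4.8⁴)/(8·56.0³·18) = 1.4337 N/mm
k_C = Gd⁴/(8D³N_a) = (79.6×10³)(10.6⁴)/(8·134.0³·11) = 4.7461 N/mm
Parallel: k_eq = 12.597 + 1.4337 + 4.7461 = 18.777 N/mm
δ = F/k_eq = 315/18.777 = 16.776 mm

16.8 mm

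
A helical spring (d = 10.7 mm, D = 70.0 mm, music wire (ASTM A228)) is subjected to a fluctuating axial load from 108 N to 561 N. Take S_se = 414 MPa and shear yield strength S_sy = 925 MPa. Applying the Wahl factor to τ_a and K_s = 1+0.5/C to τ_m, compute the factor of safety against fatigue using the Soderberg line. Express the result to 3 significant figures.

6.47

C = D/d = 70.0/10.7 = 6.5421; K_W = (4C−1)/(4C−4)+0.615/C = 1.2293; K_s = 1+0.5/C = 1.0764
F_a = (F_max−F_min)/2 = 226.5 N; F_m = (F_max+F_min)/2 = 334.5 N
τ_a = K_W·8F_aD/(πd³) = 1.2293 × 32.958 = 40.516 MPa
τ_m = K_s·8F_mD/(πd³) = 1.0764 × 48.672 = 52.392 MPa
Soderberg: 1/n_f = τ_a/S_se + τ_m/S_sy = 40.516/414 + 52.392/925 = 0.09786 + 0.05664 = 0.1545
n_f = 1/0.1545 = 6.472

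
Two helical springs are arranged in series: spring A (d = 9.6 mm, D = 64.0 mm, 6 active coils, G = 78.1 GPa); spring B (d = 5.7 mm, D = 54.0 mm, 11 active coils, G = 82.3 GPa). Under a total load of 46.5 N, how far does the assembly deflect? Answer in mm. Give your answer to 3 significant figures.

k_A = Gd⁴/(8D³N_a) = (78.1×10³)(9.6⁴)/(8·64.0³·6) = 52.718 N/mm
k_B = Gd⁴/(8D³N_a) = (82.3×10³)(5.7⁴)/(8·54.0³·11) = 6.2695 N/mm
Series: 1/k_eq = 1/52.718 + 1/6.2695 = 0.17847; k_eq = 5.6032 N/mm
δ = F/k_eq = 46.5/5.6032 = 8.2989 mm

8.30 mm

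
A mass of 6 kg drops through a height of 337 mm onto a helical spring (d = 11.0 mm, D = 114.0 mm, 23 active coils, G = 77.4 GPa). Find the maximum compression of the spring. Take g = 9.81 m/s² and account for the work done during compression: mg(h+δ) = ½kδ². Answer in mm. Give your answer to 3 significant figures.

113 mm

k = Gd⁴/(8D³N_a) = (77.4×10³)(11.0⁴)/(8·114.0³·23) = 4.157 N/mm
W = mg = 6 × 9.81 = 58.86 N
½kδ² − Wδ − Wh = 0 → δ = (W + √(W² + 2kWh))/k
δ = (58.86 + √(3464.5 + 164915))/4.157 = (58.86 + 410.34)/4.157 = 112.87 mm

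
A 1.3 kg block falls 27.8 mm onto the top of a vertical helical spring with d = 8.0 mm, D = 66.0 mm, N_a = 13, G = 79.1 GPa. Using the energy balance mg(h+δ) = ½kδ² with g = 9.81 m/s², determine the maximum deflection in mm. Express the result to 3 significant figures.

k = Gd⁴/(8D³N_a) = (79.1×10³)(8.0⁴)/(8·66.0³·13) = 10.836 N/mm
W = mg = 1.3 × 9.81 = 12.753 N
½kδ² − Wδ − Wh = 0 → δ = (W + √(W² + 2kWh))/k
δ = (12.753 + √(162.64 + 7683.49))/10.836 = (12.753 + 88.578)/10.836 = 9.3513 mm

9.35 mm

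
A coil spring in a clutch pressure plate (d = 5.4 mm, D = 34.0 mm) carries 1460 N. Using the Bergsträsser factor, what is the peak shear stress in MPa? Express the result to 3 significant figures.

984 MPa

Spring index C = D/d = 34.0/5.4 = 6.2963
K_B = (4C+2)/(4C−3) = 27.185/22.185 = 1.2254
τ₀ = 8FD/(πd³) = 8·1460·34.0/(π·5.4³) = 397120/494.69 = 802.77 MPa
τ_max = K·τ₀ = 1.2254 × 802.77 = 983.69 MPa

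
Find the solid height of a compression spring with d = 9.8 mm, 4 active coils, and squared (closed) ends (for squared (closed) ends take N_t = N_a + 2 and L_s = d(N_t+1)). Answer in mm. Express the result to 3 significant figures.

68.6 mm

squared (closed) ends: N_t = N_a + 2 = 4 + 2 = 6
L_s = d·(N_t+1) = 9.8 × 7 = 68.6 mm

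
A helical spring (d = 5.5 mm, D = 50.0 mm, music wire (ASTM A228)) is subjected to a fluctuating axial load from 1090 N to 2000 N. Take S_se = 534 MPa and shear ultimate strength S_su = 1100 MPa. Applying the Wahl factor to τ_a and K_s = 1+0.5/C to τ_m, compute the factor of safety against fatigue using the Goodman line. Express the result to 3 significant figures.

C = D/d = 50.0/5.5 = 9.0909; K_W = (4C−1)/(4C−4)+0.615/C = 1.1603; K_s = 1+0.5/C = 1.0550
F_a = (F_max−F_min)/2 = 455 N; F_m = (F_max+F_min)/2 = 1545 N
τ_a = K_W·8F_aD/(πd³) = 1.1603 × 348.2 = 404.04 MPa
τ_m = K_s·8F_mD/(πd³) = 1.0550 × 1182.4 = 1247.4 MPa
Goodman: 1/n_f = τ_a/S_se + τ_m/S_su = 404.04/534 + 1247.4/1100 = 0.75662 + 1.13399 = 1.8906
n_f = 1/1.8906 = 0.5289

0.529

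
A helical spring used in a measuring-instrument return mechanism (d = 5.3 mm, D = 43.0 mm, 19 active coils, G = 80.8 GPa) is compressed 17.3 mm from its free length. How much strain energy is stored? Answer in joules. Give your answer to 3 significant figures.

k = Gd⁴/(8D³N_a) = (80.8×10³)(5.3⁴)/(8·43.0³·19) = 5.2755 N/mm
U = ½kδ² = 0.5 × 5.2755 × 17.3² = 789.46 N·mm = 0.78946 J

0.789 J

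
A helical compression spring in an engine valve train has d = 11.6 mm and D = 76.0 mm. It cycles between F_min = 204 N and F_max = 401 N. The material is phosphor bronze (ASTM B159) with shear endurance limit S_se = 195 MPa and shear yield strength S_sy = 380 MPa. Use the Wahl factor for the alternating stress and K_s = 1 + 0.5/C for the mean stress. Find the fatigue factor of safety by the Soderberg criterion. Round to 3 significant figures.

C = D/d = 76.0/11.6 = 6.5517; K_W = (4C−1)/(4C−4)+0.615/C = 1.2290; K_s = 1+0.5/C = 1.0763
F_a = (F_max−F_min)/2 = 98.5 N; F_m = (F_max+F_min)/2 = 302.5 N
τ_a = K_W·8F_aD/(πd³) = 1.2290 × 12.213 = 15.009 MPa
τ_m = K_s·8F_mD/(πd³) = 1.0763 × 37.506 = 40.369 MPa
Soderberg: 1/n_f = τ_a/S_se + τ_m/S_sy = 15.009/195 + 40.369/380 = 0.07697 + 0.10623 = 0.1832
n_f = 1/0.1832 = 5.458

5.46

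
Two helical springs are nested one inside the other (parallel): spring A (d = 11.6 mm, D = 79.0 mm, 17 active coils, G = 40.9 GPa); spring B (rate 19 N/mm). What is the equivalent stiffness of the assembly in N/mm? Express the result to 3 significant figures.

k_A = Gd⁴/(8D³N_a) = (40.9×10³)(11.6⁴)/(8·79.0³·17) = 11.044 N/mm
Parallel: k_eq = 11.044 + 19 = 30.044 N/mm

30.0 N/mm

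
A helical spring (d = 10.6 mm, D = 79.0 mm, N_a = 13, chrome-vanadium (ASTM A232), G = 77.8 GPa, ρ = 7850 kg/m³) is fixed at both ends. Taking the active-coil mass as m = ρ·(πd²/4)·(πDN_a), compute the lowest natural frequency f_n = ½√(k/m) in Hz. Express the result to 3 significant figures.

46.3 Hz

k = Gd⁴/(8D³N_a) = (77.8×10³)(10.6⁴)/(8·79.0³·13) = 19.155 N/mm = 19155 N/m
Wire length L = πDN_a = π·79.0·13 = 3226.4 mm
m = ρ·(πd²/4)·L = 7850 × 88.247×10⁻⁶ m² × 3.2264 m = 2.2351 kg
f_n = ½√(k/m) = 0.5·√(19155/2.2351) = 0.5·√(8570.3) = 46.288 Hz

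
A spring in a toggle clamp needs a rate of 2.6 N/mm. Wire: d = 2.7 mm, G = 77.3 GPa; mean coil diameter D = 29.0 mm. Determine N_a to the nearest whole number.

8

N_a = Gd⁴/(8D³k) = (77.3×10³ × 2.7⁴)/(8 × 29.0³ × 2.6)
    = 4.10804e+06 / 507291 = 8.098 → 8 coils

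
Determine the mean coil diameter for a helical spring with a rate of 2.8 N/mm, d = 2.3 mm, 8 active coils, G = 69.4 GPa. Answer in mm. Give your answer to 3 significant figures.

D = (Gd⁴/(8N_a·k))^(1/3) = (69.4×10³·2.3⁴/(8·8·2.8))^(1/3)
  = (10837.6)^(1/3) = 22.1298 mm

22.1 mm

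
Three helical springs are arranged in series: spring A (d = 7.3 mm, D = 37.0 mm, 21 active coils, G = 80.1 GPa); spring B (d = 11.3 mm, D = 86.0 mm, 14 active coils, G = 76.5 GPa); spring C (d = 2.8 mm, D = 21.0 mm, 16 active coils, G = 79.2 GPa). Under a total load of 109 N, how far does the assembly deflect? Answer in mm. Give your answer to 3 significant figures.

k_A = Gd⁴/(8D³N_a) = (80.1×10³)(7.3⁴)/(8·37.0³·21) = 26.731 N/mm
k_B = Gd⁴/(8D³N_a) = (76.5×10³)(11.3⁴)/(8·86.0³·14) = 17.509 N/mm
k_C = Gd⁴/(8D³N_a) = (79.2×10³)(2.8⁴)/(8·21.0³·16) = 4.1067 N/mm
Series: 1/k_eq = 1/26.731 + 1/17.509 + 1/4.1067 = 0.33803; k_eq = 2.9583 N/mm
δ = F/k_eq = 109/2.9583 = 36.845 mm

36.8 mm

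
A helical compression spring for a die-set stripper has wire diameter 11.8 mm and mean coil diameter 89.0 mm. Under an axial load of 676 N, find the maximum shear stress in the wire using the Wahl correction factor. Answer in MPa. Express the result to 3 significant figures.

112 MPa

Spring index C = D/d = 89.0/11.8 = 7.5424
K_W = (4C−1)/(4C−4) + 0.615/C = 29.169/26.169 + 0.0815 = 1.1962
τ₀ = 8FD/(πd³) = 8·676·89.0/(π·11.8³) = 481312/5161.7 = 93.246 MPa
τ_max = K·τ₀ = 1.1962 × 93.246 = 111.54 MPa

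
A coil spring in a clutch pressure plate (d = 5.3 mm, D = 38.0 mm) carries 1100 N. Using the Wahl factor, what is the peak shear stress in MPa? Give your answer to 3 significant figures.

Spring index C = D/d = 38.0/5.3 = 7.1698
K_W = (4C−1)/(4C−4) + 0.615/C = 27.679/24.679 + 0.0858 = 1.2073
τ₀ = 8FD/(πd³) = 8·1100·38.0/(π·5.3³) = 334400/467.71 = 714.97 MPa
τ_max = K·τ₀ = 1.2073 × 714.97 = 863.21 MPa

863 MPa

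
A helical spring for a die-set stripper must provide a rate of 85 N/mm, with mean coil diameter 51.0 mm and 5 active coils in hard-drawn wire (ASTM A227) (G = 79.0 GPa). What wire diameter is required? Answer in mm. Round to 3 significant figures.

8.69 mm

d = (8D³N_a·k / G)^(1/4) = (8·51.0³·5·85 / (79.0×10³))^0.25
  = (5709)^0.25 = 8.6924 mm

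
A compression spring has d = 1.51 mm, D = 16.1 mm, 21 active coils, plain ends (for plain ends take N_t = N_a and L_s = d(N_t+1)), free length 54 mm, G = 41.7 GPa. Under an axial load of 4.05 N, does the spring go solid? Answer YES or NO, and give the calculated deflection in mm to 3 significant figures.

NO, δ = 13.1 mm

k = Gd⁴/(8D³N_a) = (41.7×10³)(1.51⁴)/(8·16.1³·21) = 0.30921 N/mm
N_t = 21; L_s = 1.51·22 = 33.22 mm; δ_solid = L₀ − L_s = 54 − 33.22 = 20.78 mm
δ = F/k = 4.05/0.30921 = 13.098 mm
δ < δ_solid → spring does not go solid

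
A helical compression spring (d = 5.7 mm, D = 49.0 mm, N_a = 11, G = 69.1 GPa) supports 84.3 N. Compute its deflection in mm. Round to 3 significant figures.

12.0 mm

k = Gd⁴/(8D³N_a) = (69.1×10³)(5.7⁴)/(8·49.0³·11) = 7.0454 N/mm
δ = F/k = 84.3 / 7.0454 = 11.965 mm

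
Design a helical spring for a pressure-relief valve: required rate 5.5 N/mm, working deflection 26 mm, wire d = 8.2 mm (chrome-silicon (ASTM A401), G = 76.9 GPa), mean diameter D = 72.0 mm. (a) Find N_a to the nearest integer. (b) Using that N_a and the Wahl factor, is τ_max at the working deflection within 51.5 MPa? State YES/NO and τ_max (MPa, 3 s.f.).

(a) 21 coils; (b) NO, τ_max = 55.9 MPa

N_a = Gd⁴/(8D³k) = (76.9×10³)(8.2⁴)/(8·72.0³·5.5) = 21.17 → N_a = 21
Actual rate k = Gd⁴/(8D³·21) = 5.5447 N/mm
Working load F = kδ = 5.5447·26 = 144.16 N
C = 72.0/8.2 = 8.7805; K_W = (4C−1)/(4C−4)+0.615/C = 1.1664
τ_max = K_W·8FD/(πd³) = 1.1664·47.938 = 55.917 MPa
τ_max > 51.5 MPa → exceeds allowable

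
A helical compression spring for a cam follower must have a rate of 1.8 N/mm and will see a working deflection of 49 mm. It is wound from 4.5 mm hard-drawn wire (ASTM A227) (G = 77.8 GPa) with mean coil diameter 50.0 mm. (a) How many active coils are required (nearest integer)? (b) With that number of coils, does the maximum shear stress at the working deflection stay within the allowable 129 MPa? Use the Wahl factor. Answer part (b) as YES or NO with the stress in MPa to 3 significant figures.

N_a = Gd⁴/(8D³k) = (77.8×10³)(4.5⁴)/(8·50.0³·1.8) = 17.72 → N_a = 18
Actual rate k = Gd⁴/(8D³·18) = 1.7724 N/mm
Working load F = kδ = 1.7724·49 = 86.847 N
C = 50.0/4.5 = 11.1111; K_W = (4C−1)/(4C−4)+0.615/C = 1.1295
τ_max = K_W·8FD/(πd³) = 1.1295·121.35 = 137.06 MPa
τ_max > 129 MPa → exceeds allowable

(a) 18 coils; (b) NO, τ_max = 137 MPa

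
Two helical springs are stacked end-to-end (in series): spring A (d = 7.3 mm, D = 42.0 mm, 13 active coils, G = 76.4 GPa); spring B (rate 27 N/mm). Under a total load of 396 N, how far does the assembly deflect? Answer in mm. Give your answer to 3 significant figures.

k_A = Gd⁴/(8D³N_a) = (76.4×10³)(7.3⁴)/(8·42.0³·13) = 28.158 N/mm
Series: 1/k_eq = 1/28.158 + 1/27 = 0.072551; k_eq = 13.783 N/mm
δ = F/k_eq = 396/13.783 = 28.73 mm

28.7 mm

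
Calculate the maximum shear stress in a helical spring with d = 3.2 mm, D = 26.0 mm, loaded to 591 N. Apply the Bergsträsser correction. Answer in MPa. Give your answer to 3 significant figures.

1400 MPa

Spring index C = D/d = 26.0/3.2 = 8.1250
K_B = (4C+2)/(4C−3) = 34.500/29.500 = 1.1695
τ₀ = 8FD/(πd³) = 8·591·26.0/(π·3.2³) = 122928/102.94 = 1194.1 MPa
τ_max = K·τ₀ = 1.1695 × 1194.1 = 1396.5 MPa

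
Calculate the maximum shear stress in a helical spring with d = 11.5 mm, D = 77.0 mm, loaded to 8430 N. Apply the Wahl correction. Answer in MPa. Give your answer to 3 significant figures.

Spring index C = D/d = 77.0/11.5 = 6.6957
K_W = (4C−1)/(4C−4) + 0.615/C = 25.783/22.783 + 0.0919 = 1.2235
τ₀ = 8FD/(πd³) = 8·8430·77.0/(π·11.5³) = 5.19288e+06/4778 = 1086.8 MPa
τ_max = K·τ₀ = 1.2235 × 1086.8 = 1329.8 MPa

1330 MPa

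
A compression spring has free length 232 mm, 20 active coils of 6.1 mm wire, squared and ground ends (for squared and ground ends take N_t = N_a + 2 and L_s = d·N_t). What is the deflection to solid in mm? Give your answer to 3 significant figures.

97.8 mm

N_t = 22; L_s = 6.1·22 = 134.2 mm
δ_solid = L₀ − L_s = 232 − 134.2 = 97.8 mm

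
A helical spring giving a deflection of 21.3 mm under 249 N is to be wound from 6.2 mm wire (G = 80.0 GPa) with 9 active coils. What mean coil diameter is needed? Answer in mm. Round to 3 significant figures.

Required rate k = F/δ = 249/21.3 = 11.69 N/mm
D = (Gd⁴/(8N_a·k))^(1/3) = (80.0×10³·6.2⁴/(8·9·11.69))^(1/3)
  = (140444)^(1/3) = 51.9798 mm

52.0 mm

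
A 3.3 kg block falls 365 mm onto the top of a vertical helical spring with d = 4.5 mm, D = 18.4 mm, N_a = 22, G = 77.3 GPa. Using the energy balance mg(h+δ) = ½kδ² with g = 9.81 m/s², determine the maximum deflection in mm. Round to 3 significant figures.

k = Gd⁴/(8D³N_a) = (77.3×10³)(4.5⁴)/(8·18.4³·22) = 28.911 N/mm
W = mg = 3.3 × 9.81 = 32.373 N
½kδ² − Wδ − Wh = 0 → δ = (W + √(W² + 2kWh))/k
δ = (32.373 + √(1048 + 683234))/28.911 = (32.373 + 827.21)/28.911 = 29.732 mm

29.7 mm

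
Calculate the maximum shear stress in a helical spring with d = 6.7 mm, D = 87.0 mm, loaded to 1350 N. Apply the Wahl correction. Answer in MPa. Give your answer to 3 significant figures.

Spring index C = D/d = 87.0/6.7 = 12.9851
K_W = (4C−1)/(4C−4) + 0.615/C = 50.940/47.940 + 0.0474 = 1.1099
τ₀ = 8FD/(πd³) = 8·1350·87.0/(π·6.7³) = 939600/944.87 = 994.42 MPa
τ_max = K·τ₀ = 1.1099 × 994.42 = 1103.7 MPa

1100 MPa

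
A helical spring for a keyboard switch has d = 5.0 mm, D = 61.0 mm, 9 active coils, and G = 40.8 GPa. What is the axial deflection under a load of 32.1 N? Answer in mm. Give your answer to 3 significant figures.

20.6 mm

k = Gd⁴/(8D³N_a) = (40.8×10³)(5.0⁴)/(8·61.0³·9) = 1.5603 N/mm
δ = F/k = 32.1 / 1.5603 = 20.572 mm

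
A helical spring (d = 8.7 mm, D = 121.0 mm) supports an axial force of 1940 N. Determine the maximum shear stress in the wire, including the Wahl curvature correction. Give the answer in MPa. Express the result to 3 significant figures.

Spring index C = D/d = 121.0/8.7 = 13.9080
K_W = (4C−1)/(4C−4) + 0.615/C = 54.632/51.632 + 0.0442 = 1.1023
τ₀ = 8FD/(πd³) = 8·1940·121.0/(π·8.7³) = 1.87792e+06/2068.7 = 907.76 MPa
τ_max = K·τ₀ = 1.1023 × 907.76 = 1000.6 MPa

1000 MPa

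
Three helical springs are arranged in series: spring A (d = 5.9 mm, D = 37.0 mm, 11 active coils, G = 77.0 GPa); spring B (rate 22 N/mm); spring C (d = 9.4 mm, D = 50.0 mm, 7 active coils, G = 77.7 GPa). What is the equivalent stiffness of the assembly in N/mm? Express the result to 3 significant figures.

k_A = Gd⁴/(8D³N_a) = (77.0×10³)(5.9⁴)/(8·37.0³·11) = 20.932 N/mm
k_C = Gd⁴/(8D³N_a) = (77.7×10³)(9.4⁴)/(8·50.0³·7) = 86.663 N/mm
Series: 1/k_eq = 1/20.932 + 1/22 + 1/86.663 = 0.10477; k_eq = 9.545 N/mm

9.54 N/mm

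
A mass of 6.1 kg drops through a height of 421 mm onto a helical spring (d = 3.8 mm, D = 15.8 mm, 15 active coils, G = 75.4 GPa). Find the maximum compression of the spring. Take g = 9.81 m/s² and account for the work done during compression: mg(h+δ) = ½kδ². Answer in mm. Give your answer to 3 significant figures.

40.8 mm

k = Gd⁴/(8D³N_a) = (75.4×10³)(3.8⁴)/(8·15.8³·15) = 33.216 N/mm
W = mg = 6.1 × 9.81 = 59.841 N
½kδ² − Wδ − Wh = 0 → δ = (W + √(W² + 2kWh))/k
δ = (59.841 + √(3580.9 + 1.67365e+06))/33.216 = (59.841 + 1295.1)/33.216 = 40.791 mm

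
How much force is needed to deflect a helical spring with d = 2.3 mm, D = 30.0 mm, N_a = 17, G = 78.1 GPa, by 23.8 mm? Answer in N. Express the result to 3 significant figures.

14.2 N

k = Gd⁴/(8D³N_a) = (78.1×10³)(2.3⁴)/(8·30.0³·17) = 0.5952 N/mm
F = k·δ = 0.5952 × 23.8 = 14.166 N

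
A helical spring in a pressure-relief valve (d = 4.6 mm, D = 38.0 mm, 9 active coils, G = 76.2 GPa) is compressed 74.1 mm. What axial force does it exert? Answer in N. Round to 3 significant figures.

k = Gd⁴/(8D³N_a) = (76.2×10³)(4.6⁴)/(8·38.0³·9) = 8.6358 N/mm
F = k·δ = 8.6358 × 74.1 = 639.91 N

640 N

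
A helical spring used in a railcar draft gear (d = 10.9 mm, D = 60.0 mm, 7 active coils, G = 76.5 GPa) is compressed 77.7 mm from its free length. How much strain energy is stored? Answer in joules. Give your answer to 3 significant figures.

k = Gd⁴/(8D³N_a) = (76.5×10³)(10.9⁴)/(8·60.0³·7) = 89.274 N/mm
U = ½kδ² = 0.5 × 89.274 × 77.7² = 2.6949e+05 N·mm = 269.49 J

269 J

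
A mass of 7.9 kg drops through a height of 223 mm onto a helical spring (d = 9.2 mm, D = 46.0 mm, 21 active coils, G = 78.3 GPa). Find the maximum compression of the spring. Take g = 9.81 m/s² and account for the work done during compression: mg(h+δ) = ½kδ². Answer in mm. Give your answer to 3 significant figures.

34.1 mm

k = Gd⁴/(8D³N_a) = (78.3×10³)(9.2⁴)/(8·46.0³·21) = 34.303 N/mm
W = mg = 7.9 × 9.81 = 77.499 N
½kδ² − Wδ − Wh = 0 → δ = (W + √(W² + 2kWh))/k
δ = (77.499 + √(6006.1 + 1.18566e+06))/34.303 = (77.499 + 1091.6)/34.303 = 34.083 mm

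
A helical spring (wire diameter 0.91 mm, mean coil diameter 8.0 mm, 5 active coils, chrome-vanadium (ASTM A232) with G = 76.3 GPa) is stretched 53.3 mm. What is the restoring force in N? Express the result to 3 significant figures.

136 N

k = Gd⁴/(8D³N_a) = (76.3×10³)(0.91⁴)/(8·8.0³·5) = 2.5548 N/mm
F = k·δ = 2.5548 × 53.3 = 136.17 N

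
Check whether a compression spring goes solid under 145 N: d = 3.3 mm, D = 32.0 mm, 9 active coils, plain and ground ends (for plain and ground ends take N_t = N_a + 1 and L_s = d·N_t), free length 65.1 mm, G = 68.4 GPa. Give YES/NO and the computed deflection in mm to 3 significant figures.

k = Gd⁴/(8D³N_a) = (68.4×10³)(3.3⁴)/(8·32.0³·9) = 3.4382 N/mm
N_t = 10; L_s = 3.3·10 = 33 mm; δ_solid = L₀ − L_s = 65.1 − 33 = 32.1 mm
δ = F/k = 145/3.4382 = 42.173 mm
δ ≥ δ_solid → spring goes solid

YES, δ = 42.2 mm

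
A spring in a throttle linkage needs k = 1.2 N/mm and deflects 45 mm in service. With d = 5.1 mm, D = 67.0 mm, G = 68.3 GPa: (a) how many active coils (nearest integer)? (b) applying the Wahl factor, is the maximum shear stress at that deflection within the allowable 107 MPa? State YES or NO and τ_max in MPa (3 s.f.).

N_a = Gd⁴/(8D³k) = (68.3×10³)(5.1⁴)/(8·67.0³·1.2) = 16 → N_a = 16
Actual rate k = Gd⁴/(8D³·16) = 1.2002 N/mm
Working load F = kδ = 1.2002·45 = 54.011 N
C = 67.0/5.1 = 13.1373; K_W = (4C−1)/(4C−4)+0.615/C = 1.1086
τ_max = K_W·8FD/(πd³) = 1.1086·69.468 = 77.013 MPa
τ_max ≤ 107 MPa → acceptable

(a) 16 coils; (b) YES, τ_max = 77.0 MPa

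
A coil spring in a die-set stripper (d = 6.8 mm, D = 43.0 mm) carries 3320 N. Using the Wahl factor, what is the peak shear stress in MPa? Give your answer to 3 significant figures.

1430 MPa

Spring index C = D/d = 43.0/6.8 = 6.3235
K_W = (4C−1)/(4C−4) + 0.615/C = 24.294/21.294 + 0.0973 = 1.2381
τ₀ = 8FD/(πd³) = 8·3320·43.0/(π·6.8³) = 1.14208e+06/987.82 = 1156.2 MPa
τ_max = K·τ₀ = 1.2381 × 1156.2 = 1431.5 MPa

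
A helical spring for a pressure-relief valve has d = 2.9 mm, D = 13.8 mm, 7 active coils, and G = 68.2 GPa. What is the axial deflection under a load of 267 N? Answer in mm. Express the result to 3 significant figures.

8.15 mm

k = Gd⁴/(8D³N_a) = (68.2×10³)(2.9⁴)/(8·13.8³·7) = 32.776 N/mm
δ = F/k = 267 / 32.776 = 8.1463 mm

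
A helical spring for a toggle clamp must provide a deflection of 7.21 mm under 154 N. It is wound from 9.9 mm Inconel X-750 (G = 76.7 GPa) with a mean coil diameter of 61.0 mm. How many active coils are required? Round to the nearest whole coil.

19

Required rate k = F/δ = 154/7.21 = 21.359 N/mm
N_a = Gd⁴/(8D³k) = (76.7×10³ × 9.9⁴)/(8 × 61.0³ × 21.359)
    = 7.36777e+08 / 3.87851e+07 = 19 → 19 coils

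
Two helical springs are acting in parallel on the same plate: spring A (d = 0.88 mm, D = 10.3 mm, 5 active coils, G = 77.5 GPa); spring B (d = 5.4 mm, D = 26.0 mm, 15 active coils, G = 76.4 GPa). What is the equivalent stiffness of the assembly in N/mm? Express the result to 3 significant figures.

31.9 N/mm

k_A = Gd⁴/(8D³N_a) = (77.5×10³)(0.88⁴)/(8·10.3³·5) = 1.0633 N/mm
k_B = Gd⁴/(8D³N_a) = (76.4×10³)(5.4⁴)/(8·26.0³·15) = 30.801 N/mm
Parallel: k_eq = 1.0633 + 30.801 = 31.864 N/mm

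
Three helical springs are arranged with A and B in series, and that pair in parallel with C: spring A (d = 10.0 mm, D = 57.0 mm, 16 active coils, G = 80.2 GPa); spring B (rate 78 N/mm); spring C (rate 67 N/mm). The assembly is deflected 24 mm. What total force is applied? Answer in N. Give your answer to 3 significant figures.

2170 N

k_A = Gd⁴/(8D³N_a) = (80.2×10³)(10.0⁴)/(8·57.0³·16) = 33.833 N/mm
Springs A,B series: k_AB = 1/(1/33.833+1/78) = 23.597 N/mm; parallel with C: k_eq = 23.597+67 = 90.597 N/mm
F = k_eq·δ = 90.597·24 = 2174.3 N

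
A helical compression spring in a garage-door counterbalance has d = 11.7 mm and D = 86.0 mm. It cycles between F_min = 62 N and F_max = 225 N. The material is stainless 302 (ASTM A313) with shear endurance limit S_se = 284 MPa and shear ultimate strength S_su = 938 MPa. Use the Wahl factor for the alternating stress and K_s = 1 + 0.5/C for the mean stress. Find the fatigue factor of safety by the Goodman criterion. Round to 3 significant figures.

C = D/d = 86.0/11.7 = 7.3504; K_W = (4C−1)/(4C−4)+0.615/C = 1.2018; K_s = 1+0.5/C = 1.0680
F_a = (F_max−F_min)/2 = 81.5 N; F_m = (F_max+F_min)/2 = 143.5 N
τ_a = K_W·8F_aD/(πd³) = 1.2018 × 11.144 = 13.392 MPa
τ_m = K_s·8F_mD/(πd³) = 1.0680 × 19.622 = 20.956 MPa
Goodman: 1/n_f = τ_a/S_se + τ_m/S_su = 13.392/284 + 20.956/938 = 0.04716 + 0.02234 = 0.069498
n_f = 1/0.069498 = 14.39

14.4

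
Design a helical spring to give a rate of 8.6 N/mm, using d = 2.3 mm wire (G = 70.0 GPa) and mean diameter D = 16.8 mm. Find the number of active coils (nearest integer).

N_a = Gd⁴/(8D³k) = (70.0×10³ × 2.3⁴)/(8 × 16.8³ × 8.6)
    = 1.95889e+06 / 326224 = 6.005 → 6 coils

6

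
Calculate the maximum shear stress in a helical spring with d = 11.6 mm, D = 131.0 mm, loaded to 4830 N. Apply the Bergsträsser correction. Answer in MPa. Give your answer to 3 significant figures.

1150 MPa

Spring index C = D/d = 131.0/11.6 = 11.2931
K_B = (4C+2)/(4C−3) = 47.172/42.172 = 1.1186
τ₀ = 8FD/(πd³) = 8·4830·131.0/(π·11.6³) = 5.06184e+06/4903.7 = 1032.2 MPa
τ_max = K·τ₀ = 1.1186 × 1032.2 = 1154.6 MPa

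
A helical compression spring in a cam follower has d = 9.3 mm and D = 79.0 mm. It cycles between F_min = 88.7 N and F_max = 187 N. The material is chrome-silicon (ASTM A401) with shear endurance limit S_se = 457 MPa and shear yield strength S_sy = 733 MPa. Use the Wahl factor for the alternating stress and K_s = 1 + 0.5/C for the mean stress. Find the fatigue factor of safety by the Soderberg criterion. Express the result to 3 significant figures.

12.3

C = D/d = 79.0/9.3 = 8.4946; K_W = (4C−1)/(4C−4)+0.615/C = 1.1725; K_s = 1+0.5/C = 1.0589
F_a = (F_max−F_min)/2 = 49.15 N; F_m = (F_max+F_min)/2 = 137.85 N
τ_a = K_W·8F_aD/(πd³) = 1.1725 × 12.293 = 14.413 MPa
τ_m = K_s·8F_mD/(πd³) = 1.0589 × 34.477 = 36.506 MPa
Soderberg: 1/n_f = τ_a/S_se + τ_m/S_sy = 14.413/457 + 36.506/733 = 0.03154 + 0.04980 = 0.081341
n_f = 1/0.081341 = 12.29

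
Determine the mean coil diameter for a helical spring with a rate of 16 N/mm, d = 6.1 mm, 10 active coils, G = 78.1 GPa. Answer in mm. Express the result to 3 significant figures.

43.9 mm

D = (Gd⁴/(8N_a·k))^(1/3) = (78.1×10³·6.1⁴/(8·10·16))^(1/3)
  = (84481.3)^(1/3) = 43.8787 mm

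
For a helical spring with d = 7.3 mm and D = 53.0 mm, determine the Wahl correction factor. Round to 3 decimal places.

1.205

C = D/d = 53.0/7.3 = 7.2603
K_W = (4C−1)/(4C−4) + 0.615/C = 28.041/25.041 + 0.0847 = 1.2045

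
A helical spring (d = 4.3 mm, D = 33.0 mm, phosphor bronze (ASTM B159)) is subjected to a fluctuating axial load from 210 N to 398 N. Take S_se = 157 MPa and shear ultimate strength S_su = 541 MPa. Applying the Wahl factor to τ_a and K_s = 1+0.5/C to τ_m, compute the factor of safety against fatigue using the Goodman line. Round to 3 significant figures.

0.721

C = D/d = 33.0/4.3 = 7.6744; K_W = (4C−1)/(4C−4)+0.615/C = 1.1925; K_s = 1+0.5/C = 1.0652
F_a = (F_max−F_min)/2 = 94 N; F_m = (F_max+F_min)/2 = 304 N
τ_a = K_W·8F_aD/(πd³) = 1.1925 × 99.352 = 118.48 MPa
τ_m = K_s·8F_mD/(πd³) = 1.0652 × 321.31 = 342.24 MPa
Goodman: 1/n_f = τ_a/S_se + τ_m/S_su = 118.48/157 + 342.24/541 = 0.75464 + 0.63261 = 1.3872
n_f = 1/1.3872 = 0.7209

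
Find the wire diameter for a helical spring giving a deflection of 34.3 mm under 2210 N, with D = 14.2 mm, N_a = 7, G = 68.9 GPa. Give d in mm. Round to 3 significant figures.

3.50 mm

Required rate k = F/δ = 2210/34.3 = 64.431 N/mm
d = (8D³N_a·k / G)^(1/4) = (8·14.2³·7·64.431 / (68.9×10³))^0.25
  = (149.95)^0.25 = 3.4993 mm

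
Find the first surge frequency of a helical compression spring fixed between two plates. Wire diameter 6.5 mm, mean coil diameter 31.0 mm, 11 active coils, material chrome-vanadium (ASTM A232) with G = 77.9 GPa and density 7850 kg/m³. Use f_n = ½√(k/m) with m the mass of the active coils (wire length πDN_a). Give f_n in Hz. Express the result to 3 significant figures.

k = Gd⁴/(8D³N_a) = (77.9×10³)(6.5⁴)/(8·31.0³·11) = 53.042 N/mm = 53042 N/m
Wire length L = πDN_a = π·31.0·11 = 1071.3 mm
m = ρ·(πd²/4)·L = 7850 × 33.183×10⁻⁶ m² × 1.0713 m = 0.27906 kg
f_n = ½√(k/m) = 0.5·√(53042/0.27906) = 0.5·√(1.9008e+05) = 217.99 Hz

218 Hz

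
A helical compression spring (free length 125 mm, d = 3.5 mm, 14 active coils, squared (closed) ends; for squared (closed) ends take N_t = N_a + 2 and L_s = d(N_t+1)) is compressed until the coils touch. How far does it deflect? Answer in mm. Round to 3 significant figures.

65.5 mm

N_t = 16; L_s = 3.5·17 = 59.5 mm
δ_solid = L₀ − L_s = 125 − 59.5 = 65.5 mm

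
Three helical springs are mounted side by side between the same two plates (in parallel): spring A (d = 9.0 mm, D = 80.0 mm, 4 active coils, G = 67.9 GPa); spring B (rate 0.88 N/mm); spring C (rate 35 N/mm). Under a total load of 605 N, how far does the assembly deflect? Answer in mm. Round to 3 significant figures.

9.59 mm

k_A = Gd⁴/(8D³N_a) = (67.9×10³)(9.0⁴)/(8·80.0³·4) = 27.191 N/mm
Parallel: k_eq = 27.191 + 0.88 + 35 = 63.071 N/mm
δ = F/k_eq = 605/63.071 = 9.5924 mm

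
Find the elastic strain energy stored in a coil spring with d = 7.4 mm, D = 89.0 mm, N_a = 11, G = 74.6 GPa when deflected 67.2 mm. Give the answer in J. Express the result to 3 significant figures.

k = Gd⁴/(8D³N_a) = (74.6×10³)(7.4⁴)/(8·89.0³·11) = 3.6059 N/mm
U = ½kδ² = 0.5 × 3.6059 × 67.2² = 8141.8 N·mm = 8.1418 J

8.14 J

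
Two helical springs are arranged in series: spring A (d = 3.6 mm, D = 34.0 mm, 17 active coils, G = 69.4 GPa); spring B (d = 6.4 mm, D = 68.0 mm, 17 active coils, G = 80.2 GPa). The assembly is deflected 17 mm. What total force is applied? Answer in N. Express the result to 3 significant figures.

21.9 N

k_A = Gd⁴/(8D³N_a) = (69.4×10³)(3.6⁴)/(8·34.0³·17) = 2.1807 N/mm
k_B = Gd⁴/(8D³N_a) = (80.2×10³)(6.4⁴)/(8·68.0³·17) = 3.1465 N/mm
Series: 1/k_eq = 1/2.1807 + 1/3.1465 = 0.77638; k_eq = 1.288 N/mm
F = k_eq·δ = 1.288·17 = 21.896 N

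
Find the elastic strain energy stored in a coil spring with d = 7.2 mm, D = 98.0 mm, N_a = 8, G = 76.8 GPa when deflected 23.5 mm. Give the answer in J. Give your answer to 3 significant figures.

0.946 J

k = Gd⁴/(8D³N_a) = (76.8×10³)(7.2⁴)/(8·98.0³·8) = 3.4264 N/mm
U = ½kδ² = 0.5 × 3.4264 × 23.5² = 946.1 N·mm = 0.9461 J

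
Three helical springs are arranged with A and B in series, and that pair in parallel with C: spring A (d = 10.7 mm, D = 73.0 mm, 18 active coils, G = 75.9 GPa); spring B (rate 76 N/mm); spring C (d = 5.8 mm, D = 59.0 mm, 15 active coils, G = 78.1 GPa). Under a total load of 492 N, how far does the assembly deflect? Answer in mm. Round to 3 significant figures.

k_A = Gd⁴/(8D³N_a) = (75.9×10³)(10.7⁴)/(8·73.0³·18) = 17.76 N/mm
k_C = Gd⁴/(8D³N_a) = (78.1×10³)(5.8⁴)/(8·59.0³·15) = 3.5861 N/mm
Springs A,B series: k_AB = 1/(1/17.76+1/76) = 14.396 N/mm; parallel with C: k_eq = 14.396+3.5861 = 17.982 N/mm
δ = F/k_eq = 492/17.982 = 27.361 mm

27.4 mm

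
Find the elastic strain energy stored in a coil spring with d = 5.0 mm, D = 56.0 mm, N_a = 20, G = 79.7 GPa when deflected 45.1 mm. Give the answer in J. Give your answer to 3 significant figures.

k = Gd⁴/(8D³N_a) = (79.7×10³)(5.0⁴)/(8·56.0³·20) = 1.7728 N/mm
U = ½kδ² = 0.5 × 1.7728 × 45.1² = 1802.9 N·mm = 1.8029 J

1.80 J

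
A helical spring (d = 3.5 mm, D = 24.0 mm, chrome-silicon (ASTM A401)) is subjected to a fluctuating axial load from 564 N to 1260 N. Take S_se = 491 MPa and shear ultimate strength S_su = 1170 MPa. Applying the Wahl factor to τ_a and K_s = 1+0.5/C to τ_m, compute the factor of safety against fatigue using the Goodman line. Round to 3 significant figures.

0.413

C = D/d = 24.0/3.5 = 6.8571; K_W = (4C−1)/(4C−4)+0.615/C = 1.2177; K_s = 1+0.5/C = 1.0729
F_a = (F_max−F_min)/2 = 348 N; F_m = (F_max+F_min)/2 = 912 N
τ_a = K_W·8F_aD/(πd³) = 1.2177 × 496.05 = 604.06 MPa
τ_m = K_s·8F_mD/(πd³) = 1.0729 × 1300 = 1394.8 MPa
Goodman: 1/n_f = τ_a/S_se + τ_m/S_su = 604.06/491 + 1394.8/1170 = 1.23026 + 1.19213 = 2.4224
n_f = 1/2.4224 = 0.4128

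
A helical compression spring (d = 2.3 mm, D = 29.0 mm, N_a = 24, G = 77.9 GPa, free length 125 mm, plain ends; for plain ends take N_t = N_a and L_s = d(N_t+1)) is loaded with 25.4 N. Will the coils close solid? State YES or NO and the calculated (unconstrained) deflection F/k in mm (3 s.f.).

k = Gd⁴/(8D³N_a) = (77.9×10³)(2.3⁴)/(8·29.0³·24) = 0.46554 N/mm
N_t = 24; L_s = 2.3·25 = 57.5 mm; δ_solid = L₀ − L_s = 125 − 57.5 = 67.5 mm
δ = F/k = 25.4/0.46554 = 54.561 mm
δ < δ_solid → spring does not go solid

NO, δ = 54.6 mm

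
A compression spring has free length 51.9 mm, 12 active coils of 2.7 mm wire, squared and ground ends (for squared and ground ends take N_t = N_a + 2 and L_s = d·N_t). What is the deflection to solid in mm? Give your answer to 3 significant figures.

N_t = 14; L_s = 2.7·14 = 37.8 mm
δ_solid = L₀ − L_s = 51.9 − 37.8 = 14.1 mm

14.1 mm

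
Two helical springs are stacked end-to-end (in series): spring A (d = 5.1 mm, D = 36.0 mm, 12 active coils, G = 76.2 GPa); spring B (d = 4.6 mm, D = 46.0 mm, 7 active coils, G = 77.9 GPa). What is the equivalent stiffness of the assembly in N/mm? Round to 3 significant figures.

k_A = Gd⁴/(8D³N_a) = (76.2×10³)(5.1⁴)/(8·36.0³·12) = 11.51 N/mm
k_B = Gd⁴/(8D³N_a) = (77.9×10³)(4.6⁴)/(8·46.0³·7) = 6.3989 N/mm
Series: 1/k_eq = 1/11.51 + 1/6.3989 = 0.24316; k_eq = 4.1125 N/mm

4.11 N/mm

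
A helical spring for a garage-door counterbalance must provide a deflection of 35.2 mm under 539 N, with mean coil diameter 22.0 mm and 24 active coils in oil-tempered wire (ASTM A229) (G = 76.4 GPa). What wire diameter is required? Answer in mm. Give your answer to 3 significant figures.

Required rate k = F/δ = 539/35.2 = 15.312 N/mm
d = (8D³N_a·k / G)^(1/4) = (8·22.0³·24·15.312 / (76.4×10³))^0.25
  = (409.75)^0.25 = 4.4992 mm

4.50 mm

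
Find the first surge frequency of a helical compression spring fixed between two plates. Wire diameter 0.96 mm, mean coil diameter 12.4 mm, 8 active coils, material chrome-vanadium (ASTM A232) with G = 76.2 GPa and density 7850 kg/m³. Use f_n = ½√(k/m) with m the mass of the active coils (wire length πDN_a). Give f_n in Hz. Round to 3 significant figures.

k = Gd⁴/(8D³N_a) = (76.2×10³)(0.96⁴)/(8·12.4³·8) = 0.53039 N/mm = 530.39 N/m
Wire length L = πDN_a = π·12.4·8 = 311.65 mm
m = ρ·(πd²/4)·L = 7850 × 0.72382×10⁻⁶ m² × 0.31165 m = 0.0017708 kg
f_n = ½√(k/m) = 0.5·√(530.39/0.0017708) = 0.5·√(2.9952e+05) = 273.64 Hz

274 Hz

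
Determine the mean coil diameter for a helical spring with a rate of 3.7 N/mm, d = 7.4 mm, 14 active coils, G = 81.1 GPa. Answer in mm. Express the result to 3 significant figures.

D = (Gd⁴/(8N_a·k))^(1/3) = (81.1×10³·7.4⁴/(8·14·3.7))^(1/3)
  = (586851)^(1/3) = 83.7226 mm

83.7 mm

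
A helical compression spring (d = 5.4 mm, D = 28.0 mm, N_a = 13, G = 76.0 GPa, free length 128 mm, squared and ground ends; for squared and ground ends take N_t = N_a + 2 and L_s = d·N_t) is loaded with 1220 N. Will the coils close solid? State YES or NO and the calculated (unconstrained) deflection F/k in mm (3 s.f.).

k = Gd⁴/(8D³N_a) = (76.0×10³)(5.4⁴)/(8·28.0³·13) = 28.306 N/mm
N_t = 15; L_s = 5.4·15 = 81 mm; δ_solid = L₀ − L_s = 128 − 81 = 47 mm
δ = F/k = 1220/28.306 = 43.1 mm
δ < δ_solid → spring does not go solid

NO, δ = 43.1 mm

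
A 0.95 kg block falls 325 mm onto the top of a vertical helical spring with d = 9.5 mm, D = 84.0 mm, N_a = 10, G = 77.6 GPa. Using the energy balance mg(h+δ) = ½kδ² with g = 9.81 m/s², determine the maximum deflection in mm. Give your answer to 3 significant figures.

22.0 mm

k = Gd⁴/(8D³N_a) = (77.6×10³)(9.5⁴)/(8·84.0³·10) = 13.33 N/mm
W = mg = 0.95 × 9.81 = 9.3195 N
½kδ² − Wδ − Wh = 0 → δ = (W + √(W² + 2kWh))/k
δ = (9.3195 + √(86.853 + 80748.5))/13.33 = (9.3195 + 284.32)/13.33 = 22.028 mm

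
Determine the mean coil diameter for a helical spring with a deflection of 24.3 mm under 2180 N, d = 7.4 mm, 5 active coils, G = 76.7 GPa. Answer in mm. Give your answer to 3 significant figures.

40.0 mm

Required rate k = F/δ = 2180/24.3 = 89.712 N/mm
D = (Gd⁴/(8N_a·k))^(1/3) = (76.7×10³·7.4⁴/(8·5·89.712))^(1/3)
  = (64093.2)^(1/3) = 40.0194 mm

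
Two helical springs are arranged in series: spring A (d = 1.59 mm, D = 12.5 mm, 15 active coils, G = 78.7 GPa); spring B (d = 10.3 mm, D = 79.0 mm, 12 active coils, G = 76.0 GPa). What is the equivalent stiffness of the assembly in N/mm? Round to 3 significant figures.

k_A = Gd⁴/(8D³N_a) = (78.7×10³)(1.59⁴)/(8·12.5³·15) = 2.1461 N/mm
k_B = Gd⁴/(8D³N_a) = (76.0×10³)(10.3⁴)/(8·79.0³·12) = 18.072 N/mm
Series: 1/k_eq = 1/2.1461 + 1/18.072 = 0.52129; k_eq = 1.9183 N/mm

1.92 N/mm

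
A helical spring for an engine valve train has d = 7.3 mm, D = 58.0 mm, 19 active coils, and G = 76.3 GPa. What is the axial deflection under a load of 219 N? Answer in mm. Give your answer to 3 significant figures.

k = Gd⁴/(8D³N_a) = (76.3×10³)(7.3⁴)/(8·58.0³·19) = 7.3061 N/mm
δ = F/k = 219 / 7.3061 = 29.975 mm

30.0 mm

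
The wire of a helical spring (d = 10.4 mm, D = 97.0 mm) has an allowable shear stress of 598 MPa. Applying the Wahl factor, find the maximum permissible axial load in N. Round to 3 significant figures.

C = D/d = 97.0/10.4 = 9.3269
K_W = (4C−1)/(4C−4) + 0.615/C = 36.308/33.308 + 0.0659 = 1.1560
τ_max = K·8FD/(πd³) → F_max = τ_allow·πd³/(8DK)
F_max = 598·π·10.4³/(8·97.0·1.1560) = 2.1133e+06/897.06 = 2355.7 N

2360 N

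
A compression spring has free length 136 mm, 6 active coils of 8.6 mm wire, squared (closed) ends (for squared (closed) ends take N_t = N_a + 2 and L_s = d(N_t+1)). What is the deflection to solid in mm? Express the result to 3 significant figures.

58.6 mm

N_t = 8; L_s = 8.6·9 = 77.4 mm
δ_solid = L₀ − L_s = 136 − 77.4 = 58.6 mm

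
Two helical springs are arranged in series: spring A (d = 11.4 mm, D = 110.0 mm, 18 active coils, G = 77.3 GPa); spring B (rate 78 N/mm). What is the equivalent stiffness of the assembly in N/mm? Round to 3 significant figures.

6.26 N/mm

k_A = Gd⁴/(8D³N_a) = (77.3×10³)(11.4⁴)/(8·110.0³·18) = 6.8117 N/mm
Series: 1/k_eq = 1/6.8117 + 1/78 = 0.15963; k_eq = 6.2647 N/mm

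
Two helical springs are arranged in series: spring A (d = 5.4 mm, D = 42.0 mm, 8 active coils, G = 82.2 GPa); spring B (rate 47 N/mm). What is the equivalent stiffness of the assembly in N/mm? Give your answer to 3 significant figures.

k_A = Gd⁴/(8D³N_a) = (82.2×10³)(5.4⁴)/(8·42.0³·8) = 14.741 N/mm
Series: 1/k_eq = 1/14.741 + 1/47 = 0.089116; k_eq = 11.221 N/mm

11.2 N/mm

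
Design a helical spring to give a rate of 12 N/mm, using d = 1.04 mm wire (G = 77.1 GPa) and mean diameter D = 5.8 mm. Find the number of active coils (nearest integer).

5

N_a = Gd⁴/(8D³k) = (77.1×10³ × 1.04⁴)/(8 × 5.8³ × 12)
    = 90196.1 / 18730.8 = 4.815 → 5 coils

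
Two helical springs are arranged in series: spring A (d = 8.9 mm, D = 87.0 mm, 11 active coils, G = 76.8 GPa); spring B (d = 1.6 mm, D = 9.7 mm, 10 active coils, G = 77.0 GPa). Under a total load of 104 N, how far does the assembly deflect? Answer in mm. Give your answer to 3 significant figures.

27.6 mm

k_A = Gd⁴/(8D³N_a) = (76.8×10³)(8.9⁴)/(8·87.0³·11) = 8.3154 N/mm
k_B = Gd⁴/(8D³N_a) = (77.0×10³)(1.6⁴)/(8·9.7³·10) = 6.9114 N/mm
Series: 1/k_eq = 1/8.3154 + 1/6.9114 = 0.26495; k_eq = 3.7743 N/mm
δ = F/k_eq = 104/3.7743 = 27.555 mm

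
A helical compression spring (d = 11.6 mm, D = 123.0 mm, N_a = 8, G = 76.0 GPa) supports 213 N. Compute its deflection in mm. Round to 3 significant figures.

k = Gd⁴/(8D³N_a) = (76.0×10³)(11.6⁴)/(8·123.0³·8) = 11.554 N/mm
δ = F/k = 213 / 11.554 = 18.434 mm

18.4 mm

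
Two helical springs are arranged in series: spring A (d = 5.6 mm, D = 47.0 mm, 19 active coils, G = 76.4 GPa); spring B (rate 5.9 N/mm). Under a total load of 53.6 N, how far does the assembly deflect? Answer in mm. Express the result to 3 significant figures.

20.3 mm

k_A = Gd⁴/(8D³N_a) = (76.4×10³)(5.6⁴)/(8·47.0³·19) = 4.7611 N/mm
Series: 1/k_eq = 1/4.7611 + 1/5.9 = 0.37953; k_eq = 2.6349 N/mm
δ = F/k_eq = 53.6/2.6349 = 20.343 mm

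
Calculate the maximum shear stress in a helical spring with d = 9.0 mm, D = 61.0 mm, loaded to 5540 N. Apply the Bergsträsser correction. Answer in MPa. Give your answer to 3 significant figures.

1430 MPa

Spring index C = D/d = 61.0/9.0 = 6.7778
K_B = (4C+2)/(4C−3) = 29.111/24.111 = 1.2074
τ₀ = 8FD/(πd³) = 8·5540·61.0/(π·9.0³) = 2.70352e+06/2290.2 = 1180.5 MPa
τ_max = K·τ₀ = 1.2074 × 1180.5 = 1425.3 MPa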